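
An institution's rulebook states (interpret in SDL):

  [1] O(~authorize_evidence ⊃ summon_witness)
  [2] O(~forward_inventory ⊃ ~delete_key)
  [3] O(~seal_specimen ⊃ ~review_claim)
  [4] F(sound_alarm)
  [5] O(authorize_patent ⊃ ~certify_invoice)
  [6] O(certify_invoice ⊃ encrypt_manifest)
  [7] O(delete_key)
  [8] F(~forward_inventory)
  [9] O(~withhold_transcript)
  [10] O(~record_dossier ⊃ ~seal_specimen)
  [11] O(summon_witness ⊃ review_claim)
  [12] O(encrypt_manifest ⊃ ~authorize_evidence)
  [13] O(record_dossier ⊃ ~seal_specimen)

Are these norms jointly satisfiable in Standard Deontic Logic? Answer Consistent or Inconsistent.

Premise 2 is O(~forward_inventory ⊃ ~delete_key), but O(~forward_inventory) is not derivable from the premises, so it does not yield O(~delete_key).
So O(~delete_key) is not derivable, and the apparent clash with O(delete_key) does not arise.
A world satisfying every obligation exists (e.g. authorize_evidence=true, authorize_patent=false, certify_invoice=false, delete_key=true, encrypt_manifest=false, forward_inventory=true, record_dossier=false, review_claim=false, seal_specimen=false, sound_alarm=false, summon_witness=false, withhold_transcript=false); no atom is both obligatory and forbidden, so the set is consistent.

Consistent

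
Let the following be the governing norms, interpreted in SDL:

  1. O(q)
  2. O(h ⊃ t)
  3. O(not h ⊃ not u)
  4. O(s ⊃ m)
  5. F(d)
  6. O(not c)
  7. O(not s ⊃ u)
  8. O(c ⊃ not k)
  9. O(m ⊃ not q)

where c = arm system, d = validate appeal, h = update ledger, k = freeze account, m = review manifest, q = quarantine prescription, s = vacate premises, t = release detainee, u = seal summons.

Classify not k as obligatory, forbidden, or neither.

Premise 8 is O(c ⊃ not k), but O(c) is not derivable from the premises, so it does not yield O(not k).
No premise or chain of K-axiom applications forces O(not k), and none forces O(k). So not k is neither obligatory nor forbidden under these norms.

Neither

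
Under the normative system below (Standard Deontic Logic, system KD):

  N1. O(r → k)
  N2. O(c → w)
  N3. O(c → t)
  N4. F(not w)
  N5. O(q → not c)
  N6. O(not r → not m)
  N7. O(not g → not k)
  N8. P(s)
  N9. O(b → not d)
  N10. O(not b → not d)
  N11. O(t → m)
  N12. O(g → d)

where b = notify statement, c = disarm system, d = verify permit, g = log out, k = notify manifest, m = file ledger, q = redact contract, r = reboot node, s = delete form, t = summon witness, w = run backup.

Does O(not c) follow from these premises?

Yes

By case analysis on b: premise 9 gives O(b → not d) and premise 10 gives O(not b → not d), so O(not d) either way.
Premise 12, O(g → d), contraposes to O(not d → not g); with O(not d) we get O(not g).
Applying K to premise 7 (O(not g → not k)) and O(not g) yields O(not k).
The contrapositive of premise 1 (O(r → k)) is O(not k → not r), and O(not k) is already established, so O(not r).
With premise 6, O(not r → not m), the K-axiom yields O(not m).
The contrapositive of premise 11 (O(t → m)) is O(not m → not t), and O(not m) is already established, so O(not t).
The contrapositive of premise 3 (O(c → t)) is O(not t → not c), and O(not t) is already established, so O(not c).
Premises 2, 4, 5, 8 do not contribute to this derivation.
So O(not c) follows.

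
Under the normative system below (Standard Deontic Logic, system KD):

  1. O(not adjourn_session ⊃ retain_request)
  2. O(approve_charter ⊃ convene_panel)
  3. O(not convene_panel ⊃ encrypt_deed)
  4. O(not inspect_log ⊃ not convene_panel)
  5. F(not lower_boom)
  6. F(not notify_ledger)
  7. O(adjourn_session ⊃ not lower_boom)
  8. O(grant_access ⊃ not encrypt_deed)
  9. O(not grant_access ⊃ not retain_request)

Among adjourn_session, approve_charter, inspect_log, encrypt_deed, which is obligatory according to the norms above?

Premise 5, F(not lower_boom), is equivalent to O(lower_boom).
The contrapositive of premise 7 (O(adjourn_session ⊃ not lower_boom)) is O(lower_boom ⊃ not adjourn_session), and O(lower_boom) is already established, so O(not adjourn_session).
Premise 1 is O(not adjourn_session ⊃ retain_request); since O(not adjourn_session), deontic closure gives O(retain_request).
The contrapositive of premise 9 (O(not grant_access ⊃ not retain_request)) is O(retain_request ⊃ grant_access), and O(retain_request) is already established, so O(grant_access).
With premise 8, O(grant_access ⊃ not encrypt_deed), the K-axiom yields O(not encrypt_deed).
The contrapositive of premise 3 (O(not convene_panel ⊃ encrypt_deed)) is O(not encrypt_deed ⊃ convene_panel), and O(not encrypt_deed) is already established, so O(convene_panel).
Premise 4 is O(not inspect_log ⊃ not convene_panel); contrapositively O(convene_panel ⊃ inspect_log). Since O(convene_panel) holds, K gives O(inspect_log).
So O(inspect_log) holds — inspect_log is obligatory. None of the other listed options is made obligatory by any chain of premises.

inspect_log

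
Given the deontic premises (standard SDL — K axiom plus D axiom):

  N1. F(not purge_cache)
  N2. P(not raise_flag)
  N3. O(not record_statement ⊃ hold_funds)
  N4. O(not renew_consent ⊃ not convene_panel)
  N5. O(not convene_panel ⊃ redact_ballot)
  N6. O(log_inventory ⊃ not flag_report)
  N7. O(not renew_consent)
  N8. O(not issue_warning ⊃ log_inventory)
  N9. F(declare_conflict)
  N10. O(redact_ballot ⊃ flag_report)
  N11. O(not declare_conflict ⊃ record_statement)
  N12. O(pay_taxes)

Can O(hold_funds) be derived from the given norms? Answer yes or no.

No

Premise 3 is O(not record_statement ⊃ hold_funds), but O(not record_statement) is not derivable from the premises, so it does not yield O(hold_funds).
No other premise forces O(hold_funds). An ideal world satisfying every premise can still have hold_funds false, so O(hold_funds) is not derivable.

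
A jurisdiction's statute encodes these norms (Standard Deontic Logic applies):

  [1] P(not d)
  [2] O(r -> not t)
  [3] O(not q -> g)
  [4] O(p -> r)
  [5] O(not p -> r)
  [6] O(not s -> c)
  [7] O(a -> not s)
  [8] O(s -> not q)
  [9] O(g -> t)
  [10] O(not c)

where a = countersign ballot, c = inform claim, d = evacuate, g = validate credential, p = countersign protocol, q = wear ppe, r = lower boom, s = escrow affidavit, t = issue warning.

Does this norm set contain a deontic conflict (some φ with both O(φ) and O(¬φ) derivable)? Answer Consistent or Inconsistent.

Premises 5 and 4 cover both cases: O(not p -> r) and O(p -> r). Since not p ∨ p is a tautology, O(r) follows.
Applying K to premise 2 (O(r -> not t)) and O(r) yields O(not t).
Premise 9, O(g -> t), contraposes to O(not t -> not g); with O(not t) we get O(not g).
The contrapositive of premise 3 (O(not q -> g)) is O(not g -> q), and O(not g) is already established, so O(q).
The contrapositive of premise 8 (O(s -> not q)) is O(q -> not s), and O(q) is already established, so O(not s).
From O(not s) and premise 6, O(not s -> c), we obtain O(c).
Yet premise 10 states O(not c).
We now have both O(c) and O(not c) — c is simultaneously obligatory and forbidden, violating the D-axiom.

Inconsistent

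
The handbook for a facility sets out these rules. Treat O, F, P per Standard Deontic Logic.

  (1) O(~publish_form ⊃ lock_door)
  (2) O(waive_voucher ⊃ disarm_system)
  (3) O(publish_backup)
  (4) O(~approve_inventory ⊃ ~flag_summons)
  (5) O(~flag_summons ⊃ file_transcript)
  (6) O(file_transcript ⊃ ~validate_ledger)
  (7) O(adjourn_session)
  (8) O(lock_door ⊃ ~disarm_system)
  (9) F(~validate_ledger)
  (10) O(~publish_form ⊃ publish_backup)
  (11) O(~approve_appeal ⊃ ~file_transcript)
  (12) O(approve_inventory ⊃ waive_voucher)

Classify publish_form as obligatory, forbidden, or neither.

Obligatory

Premise 9, F(~validate_ledger), is equivalent to O(validate_ledger).
The contrapositive of premise 6 (O(file_transcript ⊃ ~validate_ledger)) is O(validate_ledger ⊃ ~file_transcript), and O(validate_ledger) is already established, so O(~file_transcript).
Premise 5 is O(~flag_summons ⊃ file_transcript); contrapositively O(~file_transcript ⊃ flag_summons). Since O(~file_transcript) holds, K gives O(flag_summons).
Premise 4, O(~approve_inventory ⊃ ~flag_summons), contraposes to O(flag_summons ⊃ approve_inventory); with O(flag_summons) we get O(approve_inventory).
Applying K to premise 12 (O(approve_inventory ⊃ waive_voucher)) and O(approve_inventory) yields O(waive_voucher).
Premise 2 is O(waive_voucher ⊃ disarm_system); since O(waive_voucher), deontic closure gives O(disarm_system).
Premise 8 is O(lock_door ⊃ ~disarm_system); contrapositively O(disarm_system ⊃ ~lock_door). Since O(disarm_system) holds, K gives O(~lock_door).
Premise 1 is O(~publish_form ⊃ lock_door); contrapositively O(~lock_door ⊃ publish_form). Since O(~lock_door) holds, K gives O(publish_form).
Premises 3, 7, 10, 11 do not contribute to this derivation.
Hence publish_form is obligatory.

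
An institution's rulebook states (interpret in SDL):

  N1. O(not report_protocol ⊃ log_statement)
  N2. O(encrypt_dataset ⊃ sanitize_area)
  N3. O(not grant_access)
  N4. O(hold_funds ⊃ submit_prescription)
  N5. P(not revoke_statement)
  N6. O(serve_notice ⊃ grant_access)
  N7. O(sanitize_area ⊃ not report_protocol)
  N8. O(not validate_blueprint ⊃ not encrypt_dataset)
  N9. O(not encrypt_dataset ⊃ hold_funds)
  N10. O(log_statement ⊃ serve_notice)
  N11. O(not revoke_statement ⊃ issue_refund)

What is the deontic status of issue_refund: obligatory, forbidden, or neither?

Neither

Premise 11 is O(not revoke_statement ⊃ issue_refund), but O(not revoke_statement) is not derivable from the premises (the permission P(not revoke_statement) asserts only not O(revoke_statement), not O(not revoke_statement)), so it does not yield O(issue_refund).
No premise or chain of K-axiom applications forces O(issue_refund), and none forces O(not issue_refund). So issue_refund is neither obligatory nor forbidden under these norms.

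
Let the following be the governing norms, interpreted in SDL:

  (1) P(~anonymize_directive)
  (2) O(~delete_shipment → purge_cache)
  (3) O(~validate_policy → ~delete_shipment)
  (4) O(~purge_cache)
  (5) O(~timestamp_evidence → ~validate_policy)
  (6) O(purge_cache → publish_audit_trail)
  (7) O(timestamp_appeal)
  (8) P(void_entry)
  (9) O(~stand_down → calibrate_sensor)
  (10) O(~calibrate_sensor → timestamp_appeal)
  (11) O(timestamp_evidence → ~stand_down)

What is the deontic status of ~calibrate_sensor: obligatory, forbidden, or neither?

Forbidden

From premise 4 we have O(~purge_cache).
The contrapositive of premise 2 (O(~delete_shipment → purge_cache)) is O(~purge_cache → delete_shipment), and O(~purge_cache) is already established, so O(delete_shipment).
Premise 3 is O(~validate_policy → ~delete_shipment); contrapositively O(delete_shipment → validate_policy). Since O(delete_shipment) holds, K gives O(validate_policy).
Premise 5, O(~timestamp_evidence → ~validate_policy), contraposes to O(validate_policy → timestamp_evidence); with O(validate_policy) we get O(timestamp_evidence).
Premise 11 is O(timestamp_evidence → ~stand_down); since O(timestamp_evidence), deontic closure gives O(~stand_down).
With premise 9, O(~stand_down → calibrate_sensor), the K-axiom yields O(calibrate_sensor).
Premises 1, 6, 7, 8, 10 do not contribute to this derivation.
Thus O(calibrate_sensor), which is F(~calibrate_sensor): ~calibrate_sensor is forbidden.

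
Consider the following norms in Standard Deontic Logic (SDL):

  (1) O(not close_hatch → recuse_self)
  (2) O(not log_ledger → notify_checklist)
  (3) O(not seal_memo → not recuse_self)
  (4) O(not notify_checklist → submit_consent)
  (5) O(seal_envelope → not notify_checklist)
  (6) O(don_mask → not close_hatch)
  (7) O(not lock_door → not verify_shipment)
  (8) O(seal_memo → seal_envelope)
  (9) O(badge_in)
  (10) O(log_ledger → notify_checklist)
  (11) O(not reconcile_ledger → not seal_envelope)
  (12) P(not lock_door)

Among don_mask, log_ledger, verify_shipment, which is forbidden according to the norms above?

By case analysis on log_ledger: premise 10 gives O(log_ledger → notify_checklist) and premise 2 gives O(not log_ledger → notify_checklist), so O(notify_checklist) either way.
Premise 5 is O(seal_envelope → not notify_checklist); contrapositively O(notify_checklist → not seal_envelope). Since O(notify_checklist) holds, K gives O(not seal_envelope).
Premise 8 is O(seal_memo → seal_envelope); contrapositively O(not seal_envelope → not seal_memo). Since O(not seal_envelope) holds, K gives O(not seal_memo).
With premise 3, O(not seal_memo → not recuse_self), the K-axiom yields O(not recuse_self).
Premise 1 is O(not close_hatch → recuse_self); contrapositively O(not recuse_self → close_hatch). Since O(not recuse_self) holds, K gives O(close_hatch).
Premise 6 is O(don_mask → not close_hatch); contrapositively O(close_hatch → not don_mask). Since O(close_hatch) holds, K gives O(not don_mask).
So O(not don_mask) holds, i.e. don_mask is forbidden. None of the other listed options is forbidden under the premises.

don_mask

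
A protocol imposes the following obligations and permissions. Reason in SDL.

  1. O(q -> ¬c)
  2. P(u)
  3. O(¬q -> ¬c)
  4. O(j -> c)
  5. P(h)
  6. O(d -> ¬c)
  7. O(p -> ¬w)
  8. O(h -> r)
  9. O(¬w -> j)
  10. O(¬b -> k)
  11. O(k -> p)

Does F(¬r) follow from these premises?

No

Premise 8 is O(h -> r), but O(h) is not derivable from the premises (the permission P(h) asserts only ¬O(¬h), not O(h)), so it does not yield O(r).
No other premise forces O(r). An ideal world satisfying every premise can still have ¬r true, so F(¬r) is not derivable.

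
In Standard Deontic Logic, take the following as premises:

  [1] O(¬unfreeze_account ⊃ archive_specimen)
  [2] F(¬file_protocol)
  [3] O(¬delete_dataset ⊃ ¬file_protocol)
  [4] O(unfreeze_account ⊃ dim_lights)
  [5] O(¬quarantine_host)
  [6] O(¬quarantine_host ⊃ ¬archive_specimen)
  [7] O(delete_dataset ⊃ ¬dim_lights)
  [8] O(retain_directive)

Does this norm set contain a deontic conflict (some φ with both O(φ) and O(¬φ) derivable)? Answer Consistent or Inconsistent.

Premise 2 is F(¬file_protocol), i.e. O(file_protocol).
Premise 3 is O(¬delete_dataset ⊃ ¬file_protocol); contrapositively O(file_protocol ⊃ delete_dataset). Since O(file_protocol) holds, K gives O(delete_dataset).
Premise 7 is O(delete_dataset ⊃ ¬dim_lights); since O(delete_dataset), deontic closure gives O(¬dim_lights).
The contrapositive of premise 4 (O(unfreeze_account ⊃ dim_lights)) is O(¬dim_lights ⊃ ¬unfreeze_account), and O(¬dim_lights) is already established, so O(¬unfreeze_account).
Premise 1 is O(¬unfreeze_account ⊃ archive_specimen); since O(¬unfreeze_account), deontic closure gives O(archive_specimen).
Premise 6 is O(¬quarantine_host ⊃ ¬archive_specimen); contrapositively O(archive_specimen ⊃ quarantine_host). Since O(archive_specimen) holds, K gives O(quarantine_host).
But premise 5 directly asserts O(¬quarantine_host).
We now have both O(quarantine_host) and O(¬quarantine_host) — quarantine_host is simultaneously obligatory and forbidden, violating the D-axiom.

Inconsistent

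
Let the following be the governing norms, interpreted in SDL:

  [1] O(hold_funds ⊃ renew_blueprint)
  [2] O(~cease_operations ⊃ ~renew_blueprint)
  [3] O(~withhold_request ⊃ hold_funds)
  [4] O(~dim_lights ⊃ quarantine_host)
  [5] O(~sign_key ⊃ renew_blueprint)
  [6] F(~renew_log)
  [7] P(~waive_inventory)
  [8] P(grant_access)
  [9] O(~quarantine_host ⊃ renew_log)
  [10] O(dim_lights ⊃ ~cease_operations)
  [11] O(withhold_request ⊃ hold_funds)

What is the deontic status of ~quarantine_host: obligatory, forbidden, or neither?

Forbidden

Premises 11 and 3 are O(withhold_request ⊃ hold_funds) and O(~withhold_request ⊃ hold_funds); every ideal world satisfies withhold_request or ~withhold_request, so in either case hold_funds holds — hence O(hold_funds).
With premise 1, O(hold_funds ⊃ renew_blueprint), the K-axiom yields O(renew_blueprint).
Premise 2 is O(~cease_operations ⊃ ~renew_blueprint); contrapositively O(renew_blueprint ⊃ cease_operations). Since O(renew_blueprint) holds, K gives O(cease_operations).
The contrapositive of premise 10 (O(dim_lights ⊃ ~cease_operations)) is O(cease_operations ⊃ ~dim_lights), and O(cease_operations) is already established, so O(~dim_lights).
Premise 4 is O(~dim_lights ⊃ quarantine_host); since O(~dim_lights), deontic closure gives O(quarantine_host).
Premises 5, 6, 7, 8, 9 do not contribute to this derivation.
Thus O(quarantine_host), which is F(~quarantine_host): ~quarantine_host is forbidden.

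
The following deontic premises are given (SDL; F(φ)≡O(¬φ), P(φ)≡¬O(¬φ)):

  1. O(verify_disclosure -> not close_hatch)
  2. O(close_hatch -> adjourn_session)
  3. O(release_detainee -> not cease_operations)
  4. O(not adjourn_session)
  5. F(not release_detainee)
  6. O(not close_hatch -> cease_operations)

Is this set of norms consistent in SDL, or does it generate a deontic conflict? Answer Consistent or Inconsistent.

From premise 4 we have O(not adjourn_session).
Premise 2, O(close_hatch -> adjourn_session), contraposes to O(not adjourn_session -> not close_hatch); with O(not adjourn_session) we get O(not close_hatch).
Premise 6 is O(not close_hatch -> cease_operations); since O(not close_hatch), deontic closure gives O(cease_operations).
Premise 3, O(release_detainee -> not cease_operations), contraposes to O(cease_operations -> not release_detainee); with O(cease_operations) we get O(not release_detainee).
But premise 5, F(not release_detainee), means O(release_detainee).
We now have both O(not release_detainee) and O(release_detainee) — release_detainee is simultaneously obligatory and forbidden, violating the D-axiom.

Inconsistent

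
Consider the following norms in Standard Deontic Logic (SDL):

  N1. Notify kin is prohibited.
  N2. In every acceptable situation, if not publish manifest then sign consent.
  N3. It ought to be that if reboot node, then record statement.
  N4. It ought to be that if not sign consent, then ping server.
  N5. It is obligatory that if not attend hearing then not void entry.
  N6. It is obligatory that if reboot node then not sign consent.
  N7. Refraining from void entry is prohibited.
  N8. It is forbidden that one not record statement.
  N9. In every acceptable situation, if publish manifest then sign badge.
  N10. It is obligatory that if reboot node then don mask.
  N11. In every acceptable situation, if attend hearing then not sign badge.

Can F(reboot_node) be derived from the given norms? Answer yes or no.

Yes

Premise 7, F(¬void_entry), is equivalent to O(void_entry).
The contrapositive of premise 5 (O(¬attend_hearing → ¬void_entry)) is O(void_entry → attend_hearing), and O(void_entry) is already established, so O(attend_hearing).
With premise 11, O(attend_hearing → ¬sign_badge), the K-axiom yields O(¬sign_badge).
The contrapositive of premise 9 (O(publish_manifest → sign_badge)) is O(¬sign_badge → ¬publish_manifest), and O(¬sign_badge) is already established, so O(¬publish_manifest).
Applying K to premise 2 (O(¬publish_manifest → sign_consent)) and O(¬publish_manifest) yields O(sign_consent).
The contrapositive of premise 6 (O(reboot_node → ¬sign_consent)) is O(sign_consent → ¬reboot_node), and O(sign_consent) is already established, so O(¬reboot_node).
Premises 1, 3, 4, 8, 10 do not contribute to this derivation.
So O(¬reboot_node) holds, i.e. F(reboot_node). The claim follows.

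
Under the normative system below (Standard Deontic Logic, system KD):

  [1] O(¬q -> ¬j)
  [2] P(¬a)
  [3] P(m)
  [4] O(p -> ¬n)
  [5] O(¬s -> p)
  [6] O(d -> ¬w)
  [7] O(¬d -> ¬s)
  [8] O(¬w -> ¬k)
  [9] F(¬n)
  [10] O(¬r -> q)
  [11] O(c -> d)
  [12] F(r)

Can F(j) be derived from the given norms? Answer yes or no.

Premise 1 is O(¬q -> ¬j), but O(¬q) is not derivable from the premises, so it does not yield O(¬j).
No other premise forces O(¬j). An ideal world satisfying every premise can still have j true, so F(j) is not derivable.

No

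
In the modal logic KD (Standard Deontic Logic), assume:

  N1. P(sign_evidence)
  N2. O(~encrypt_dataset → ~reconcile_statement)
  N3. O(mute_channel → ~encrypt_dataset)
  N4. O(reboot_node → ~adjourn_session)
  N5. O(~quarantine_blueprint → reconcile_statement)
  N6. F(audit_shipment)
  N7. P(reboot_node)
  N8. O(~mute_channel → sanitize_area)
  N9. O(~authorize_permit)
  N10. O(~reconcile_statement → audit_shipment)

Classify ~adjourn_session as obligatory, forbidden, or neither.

Premise 4 is O(reboot_node → ~adjourn_session), but O(reboot_node) is not derivable from the premises (the permission P(reboot_node) asserts only ~O(~reboot_node), not O(reboot_node)), so it does not yield O(~adjourn_session).
No premise or chain of K-axiom applications forces O(~adjourn_session), and none forces O(adjourn_session). So ~adjourn_session is neither obligatory nor forbidden under these norms.

Neither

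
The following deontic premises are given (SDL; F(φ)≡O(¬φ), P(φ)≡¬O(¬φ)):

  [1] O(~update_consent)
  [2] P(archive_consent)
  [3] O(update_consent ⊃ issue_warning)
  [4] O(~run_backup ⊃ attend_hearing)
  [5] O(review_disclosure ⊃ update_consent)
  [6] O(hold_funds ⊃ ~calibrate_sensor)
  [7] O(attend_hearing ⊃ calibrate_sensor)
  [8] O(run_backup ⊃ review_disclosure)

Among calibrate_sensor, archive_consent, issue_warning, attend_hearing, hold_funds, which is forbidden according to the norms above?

Premise 1 gives O(~update_consent).
The contrapositive of premise 5 (O(review_disclosure ⊃ update_consent)) is O(~update_consent ⊃ ~review_disclosure), and O(~update_consent) is already established, so O(~review_disclosure).
Premise 8 is O(run_backup ⊃ review_disclosure); contrapositively O(~review_disclosure ⊃ ~run_backup). Since O(~review_disclosure) holds, K gives O(~run_backup).
From O(~run_backup) and premise 4, O(~run_backup ⊃ attend_hearing), we obtain O(attend_hearing).
Premise 7 is O(attend_hearing ⊃ calibrate_sensor); since O(attend_hearing), deontic closure gives O(calibrate_sensor).
Premise 6, O(hold_funds ⊃ ~calibrate_sensor), contraposes to O(calibrate_sensor ⊃ ~hold_funds); with O(calibrate_sensor) we get O(~hold_funds).
So O(~hold_funds) holds, i.e. hold_funds is forbidden. None of the other listed options is forbidden under the premises.

hold_funds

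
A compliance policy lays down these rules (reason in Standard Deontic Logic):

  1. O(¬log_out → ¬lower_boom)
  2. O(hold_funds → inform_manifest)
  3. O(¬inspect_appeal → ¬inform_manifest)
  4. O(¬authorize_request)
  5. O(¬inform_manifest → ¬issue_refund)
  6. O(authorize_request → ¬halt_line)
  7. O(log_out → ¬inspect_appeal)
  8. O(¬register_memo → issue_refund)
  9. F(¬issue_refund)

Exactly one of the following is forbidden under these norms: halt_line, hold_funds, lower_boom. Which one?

Premise 9, F(¬issue_refund), is equivalent to O(issue_refund).
The contrapositive of premise 5 (O(¬inform_manifest → ¬issue_refund)) is O(issue_refund → inform_manifest), and O(issue_refund) is already established, so O(inform_manifest).
Premise 3 is O(¬inspect_appeal → ¬inform_manifest); contrapositively O(inform_manifest → inspect_appeal). Since O(inform_manifest) holds, K gives O(inspect_appeal).
The contrapositive of premise 7 (O(log_out → ¬inspect_appeal)) is O(inspect_appeal → ¬log_out), and O(inspect_appeal) is already established, so O(¬log_out).
Premise 1 is O(¬log_out → ¬lower_boom); since O(¬log_out), deontic closure gives O(¬lower_boom).
So O(¬lower_boom) holds, i.e. lower_boom is forbidden. None of the other listed options is forbidden under the premises.

lower_boom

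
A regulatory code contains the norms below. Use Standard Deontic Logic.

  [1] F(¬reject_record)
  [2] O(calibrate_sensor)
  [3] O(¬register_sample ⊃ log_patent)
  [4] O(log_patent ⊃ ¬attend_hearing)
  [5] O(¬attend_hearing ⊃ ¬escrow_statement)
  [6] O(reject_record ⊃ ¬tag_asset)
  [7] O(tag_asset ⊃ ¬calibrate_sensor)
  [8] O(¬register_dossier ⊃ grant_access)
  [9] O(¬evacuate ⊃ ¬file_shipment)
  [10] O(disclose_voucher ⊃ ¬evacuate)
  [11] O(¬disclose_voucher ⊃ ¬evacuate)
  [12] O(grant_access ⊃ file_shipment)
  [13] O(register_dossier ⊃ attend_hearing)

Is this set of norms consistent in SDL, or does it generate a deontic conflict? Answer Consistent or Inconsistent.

Consistent

Premise 7 is O(tag_asset ⊃ ¬calibrate_sensor), but O(tag_asset) is not derivable from the premises, so it does not yield O(¬calibrate_sensor).
So O(¬calibrate_sensor) is not derivable, and the apparent clash with O(calibrate_sensor) does not arise.
A world satisfying every obligation exists (e.g. attend_hearing=true, calibrate_sensor=true, disclose_voucher=false, escrow_statement=false, evacuate=false, file_shipment=false, grant_access=false, log_patent=false, register_dossier=true, register_sample=true, reject_record=true, tag_asset=false); no atom is both obligatory and forbidden, so the set is consistent.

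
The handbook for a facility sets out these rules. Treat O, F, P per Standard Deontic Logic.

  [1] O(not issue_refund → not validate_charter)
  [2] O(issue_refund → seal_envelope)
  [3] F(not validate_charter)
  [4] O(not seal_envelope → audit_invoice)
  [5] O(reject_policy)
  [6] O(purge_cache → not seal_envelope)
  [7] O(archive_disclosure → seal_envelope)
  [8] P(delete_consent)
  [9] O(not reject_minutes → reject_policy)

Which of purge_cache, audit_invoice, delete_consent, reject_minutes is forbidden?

purge_cache

Premise 3, F(not validate_charter), is equivalent to O(validate_charter).
Premise 1 is O(not issue_refund → not validate_charter); contrapositively O(validate_charter → issue_refund). Since O(validate_charter) holds, K gives O(issue_refund).
Applying K to premise 2 (O(issue_refund → seal_envelope)) and O(issue_refund) yields O(seal_envelope).
Premise 6 is O(purge_cache → not seal_envelope); contrapositively O(seal_envelope → not purge_cache). Since O(seal_envelope) holds, K gives O(not purge_cache).
So O(not purge_cache) holds, i.e. purge_cache is forbidden. None of the other listed options is forbidden under the premises.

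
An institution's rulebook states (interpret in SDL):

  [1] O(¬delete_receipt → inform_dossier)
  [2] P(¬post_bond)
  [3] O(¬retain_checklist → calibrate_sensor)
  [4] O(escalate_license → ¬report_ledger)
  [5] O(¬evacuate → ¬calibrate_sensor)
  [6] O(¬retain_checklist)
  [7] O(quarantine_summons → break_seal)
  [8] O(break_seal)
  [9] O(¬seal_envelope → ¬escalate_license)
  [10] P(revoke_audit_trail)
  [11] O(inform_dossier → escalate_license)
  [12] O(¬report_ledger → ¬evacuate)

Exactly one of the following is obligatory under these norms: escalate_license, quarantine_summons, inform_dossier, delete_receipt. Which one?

delete_receipt

From premise 6 we have O(¬retain_checklist).
From O(¬retain_checklist) and premise 3, O(¬retain_checklist → calibrate_sensor), we obtain O(calibrate_sensor).
The contrapositive of premise 5 (O(¬evacuate → ¬calibrate_sensor)) is O(calibrate_sensor → evacuate), and O(calibrate_sensor) is already established, so O(evacuate).
Premise 12 is O(¬report_ledger → ¬evacuate); contrapositively O(evacuate → report_ledger). Since O(evacuate) holds, K gives O(report_ledger).
Premise 4, O(escalate_license → ¬report_ledger), contraposes to O(report_ledger → ¬escalate_license); with O(report_ledger) we get O(¬escalate_license).
Premise 11, O(inform_dossier → escalate_license), contraposes to O(¬escalate_license → ¬inform_dossier); with O(¬escalate_license) we get O(¬inform_dossier).
Premise 1 is O(¬delete_receipt → inform_dossier); contrapositively O(¬inform_dossier → delete_receipt). Since O(¬inform_dossier) holds, K gives O(delete_receipt).
So O(delete_receipt) holds — delete_receipt is obligatory. None of the other listed options is made obligatory by any chain of premises.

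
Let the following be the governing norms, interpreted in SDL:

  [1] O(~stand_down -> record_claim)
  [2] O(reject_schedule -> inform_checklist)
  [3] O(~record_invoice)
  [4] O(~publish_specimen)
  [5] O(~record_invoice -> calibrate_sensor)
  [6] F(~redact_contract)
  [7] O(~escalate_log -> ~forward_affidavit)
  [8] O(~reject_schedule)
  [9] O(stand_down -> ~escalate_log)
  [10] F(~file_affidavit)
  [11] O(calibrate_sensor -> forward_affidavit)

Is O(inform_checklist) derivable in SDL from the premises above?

No

Premise 2 is O(reject_schedule -> inform_checklist), but O(reject_schedule) is not derivable from the premises, so it does not yield O(inform_checklist).
No other premise forces O(inform_checklist). An ideal world satisfying every premise can still have inform_checklist false, so O(inform_checklist) is not derivable.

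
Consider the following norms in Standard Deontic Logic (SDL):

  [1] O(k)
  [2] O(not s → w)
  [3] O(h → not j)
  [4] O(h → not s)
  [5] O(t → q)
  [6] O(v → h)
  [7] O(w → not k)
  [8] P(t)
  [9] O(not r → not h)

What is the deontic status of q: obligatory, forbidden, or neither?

Neither

Premise 5 is O(t → q), but O(t) is not derivable from the premises (the permission P(t) asserts only not O(not t), not O(t)), so it does not yield O(q).
No premise or chain of K-axiom applications forces O(q), and none forces O(not q). So q is neither obligatory nor forbidden under these norms.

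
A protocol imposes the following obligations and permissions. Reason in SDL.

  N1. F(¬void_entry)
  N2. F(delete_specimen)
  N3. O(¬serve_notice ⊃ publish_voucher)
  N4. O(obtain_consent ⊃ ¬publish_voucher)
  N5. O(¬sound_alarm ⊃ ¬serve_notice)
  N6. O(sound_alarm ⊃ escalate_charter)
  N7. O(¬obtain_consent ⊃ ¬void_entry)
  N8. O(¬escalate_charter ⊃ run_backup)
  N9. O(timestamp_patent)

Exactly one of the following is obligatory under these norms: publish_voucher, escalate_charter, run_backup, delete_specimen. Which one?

escalate_charter

Premise 1 is F(¬void_entry), i.e. O(void_entry).
Premise 7 is O(¬obtain_consent ⊃ ¬void_entry); contrapositively O(void_entry ⊃ obtain_consent). Since O(void_entry) holds, K gives O(obtain_consent).
Applying K to premise 4 (O(obtain_consent ⊃ ¬publish_voucher)) and O(obtain_consent) yields O(¬publish_voucher).
Premise 3 is O(¬serve_notice ⊃ publish_voucher); contrapositively O(¬publish_voucher ⊃ serve_notice). Since O(¬publish_voucher) holds, K gives O(serve_notice).
Premise 5 is O(¬sound_alarm ⊃ ¬serve_notice); contrapositively O(serve_notice ⊃ sound_alarm). Since O(serve_notice) holds, K gives O(sound_alarm).
Premise 6 is O(sound_alarm ⊃ escalate_charter); since O(sound_alarm), deontic closure gives O(escalate_charter).
So O(escalate_charter) holds — escalate_charter is obligatory. None of the other listed options is made obligatory by any chain of premises.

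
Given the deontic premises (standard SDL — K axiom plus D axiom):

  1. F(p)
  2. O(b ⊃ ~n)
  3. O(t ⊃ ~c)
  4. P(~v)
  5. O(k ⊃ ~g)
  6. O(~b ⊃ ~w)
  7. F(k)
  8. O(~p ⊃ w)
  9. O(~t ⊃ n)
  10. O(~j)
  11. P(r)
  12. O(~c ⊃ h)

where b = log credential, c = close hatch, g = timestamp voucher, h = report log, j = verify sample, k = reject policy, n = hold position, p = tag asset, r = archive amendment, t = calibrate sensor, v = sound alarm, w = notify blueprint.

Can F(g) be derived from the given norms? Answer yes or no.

No

Premise 5 is O(k ⊃ ~g), but O(k) is not derivable from the premises, so it does not yield O(~g).
No other premise forces O(~g). An ideal world satisfying every premise can still have g true, so F(g) is not derivable.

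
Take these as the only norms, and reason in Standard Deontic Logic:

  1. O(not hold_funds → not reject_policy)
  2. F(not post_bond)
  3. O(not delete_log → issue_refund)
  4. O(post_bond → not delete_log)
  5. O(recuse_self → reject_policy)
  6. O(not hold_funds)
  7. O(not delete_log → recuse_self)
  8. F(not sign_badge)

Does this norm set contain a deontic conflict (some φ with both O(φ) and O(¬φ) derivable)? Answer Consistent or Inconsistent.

From premise 6 we have O(not hold_funds).
Applying K to premise 1 (O(not hold_funds → not reject_policy)) and O(not hold_funds) yields O(not reject_policy).
Premise 5, O(recuse_self → reject_policy), contraposes to O(not reject_policy → not recuse_self); with O(not reject_policy) we get O(not recuse_self).
Premise 7 is O(not delete_log → recuse_self); contrapositively O(not recuse_self → delete_log). Since O(not recuse_self) holds, K gives O(delete_log).
Premise 4, O(post_bond → not delete_log), contraposes to O(delete_log → not post_bond); with O(delete_log) we get O(not post_bond).
However, F(not post_bond) at premise 2 amounts to O(post_bond).
We now have both O(not post_bond) and O(post_bond) — post_bond is simultaneously obligatory and forbidden, violating the D-axiom.

Inconsistent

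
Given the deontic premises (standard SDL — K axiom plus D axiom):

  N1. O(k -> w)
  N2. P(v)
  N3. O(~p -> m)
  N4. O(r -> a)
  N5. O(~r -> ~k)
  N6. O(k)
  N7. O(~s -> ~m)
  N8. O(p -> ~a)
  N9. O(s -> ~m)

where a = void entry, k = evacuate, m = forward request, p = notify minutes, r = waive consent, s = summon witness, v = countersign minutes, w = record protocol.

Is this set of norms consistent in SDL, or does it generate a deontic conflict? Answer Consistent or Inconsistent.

Inconsistent

Premises 7 and 9 cover both cases: O(~s -> ~m) and O(s -> ~m). Since ~s ∨ s is a tautology, O(~m) follows.
Premise 3 is O(~p -> m); contrapositively O(~m -> p). Since O(~m) holds, K gives O(p).
Premise 8 is O(p -> ~a); since O(p), deontic closure gives O(~a).
Premise 4 is O(r -> a); contrapositively O(~a -> ~r). Since O(~a) holds, K gives O(~r).
From O(~r) and premise 5, O(~r -> ~k), we obtain O(~k).
However, premise 6 gives O(k).
We now have both O(~k) and O(k) — k is simultaneously obligatory and forbidden, violating the D-axiom.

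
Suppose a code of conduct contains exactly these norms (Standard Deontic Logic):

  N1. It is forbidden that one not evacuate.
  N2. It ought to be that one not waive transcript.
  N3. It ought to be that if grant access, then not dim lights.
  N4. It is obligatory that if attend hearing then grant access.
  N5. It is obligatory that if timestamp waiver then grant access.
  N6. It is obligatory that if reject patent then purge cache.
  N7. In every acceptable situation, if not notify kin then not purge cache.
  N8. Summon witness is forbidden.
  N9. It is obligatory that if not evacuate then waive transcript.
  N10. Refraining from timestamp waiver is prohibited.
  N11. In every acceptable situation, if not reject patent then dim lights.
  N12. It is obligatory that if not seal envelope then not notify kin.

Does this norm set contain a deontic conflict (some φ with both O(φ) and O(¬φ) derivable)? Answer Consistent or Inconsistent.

Consistent

Premise 9 is O(¬evacuate → waive_transcript), but O(¬evacuate) is not derivable from the premises, so it does not yield O(waive_transcript).
So O(waive_transcript) is not derivable, and the apparent clash with O(¬waive_transcript) does not arise.
A world satisfying every obligation exists (e.g. attend_hearing=false, dim_lights=false, evacuate=true, grant_access=true, notify_kin=true, purge_cache=true, reject_patent=true, seal_envelope=true, summon_witness=false, timestamp_waiver=true, waive_transcript=false); no atom is both obligatory and forbidden, so the set is consistent.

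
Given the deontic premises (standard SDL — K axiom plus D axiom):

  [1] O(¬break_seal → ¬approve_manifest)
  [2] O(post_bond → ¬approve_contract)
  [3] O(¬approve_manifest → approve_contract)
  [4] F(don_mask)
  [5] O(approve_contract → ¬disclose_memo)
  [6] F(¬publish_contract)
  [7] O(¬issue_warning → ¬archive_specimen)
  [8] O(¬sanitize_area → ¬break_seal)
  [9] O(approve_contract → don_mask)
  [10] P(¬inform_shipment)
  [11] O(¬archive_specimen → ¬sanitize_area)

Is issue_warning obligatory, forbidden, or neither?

Premise 4, F(don_mask), is equivalent to O(¬don_mask).
Premise 9, O(approve_contract → don_mask), contraposes to O(¬don_mask → ¬approve_contract); with O(¬don_mask) we get O(¬approve_contract).
The contrapositive of premise 3 (O(¬approve_manifest → approve_contract)) is O(¬approve_contract → approve_manifest), and O(¬approve_contract) is already established, so O(approve_manifest).
The contrapositive of premise 1 (O(¬break_seal → ¬approve_manifest)) is O(approve_manifest → break_seal), and O(approve_manifest) is already established, so O(break_seal).
Premise 8, O(¬sanitize_area → ¬break_seal), contraposes to O(break_seal → sanitize_area); with O(break_seal) we get O(sanitize_area).
Premise 11 is O(¬archive_specimen → ¬sanitize_area); contrapositively O(sanitize_area → archive_specimen). Since O(sanitize_area) holds, K gives O(archive_specimen).
Premise 7 is O(¬issue_warning → ¬archive_specimen); contrapositively O(archive_specimen → issue_warning). Since O(archive_specimen) holds, K gives O(issue_warning).
Premises 2, 5, 6, 10 do not contribute to this derivation.
Hence issue_warning is obligatory.

Obligatory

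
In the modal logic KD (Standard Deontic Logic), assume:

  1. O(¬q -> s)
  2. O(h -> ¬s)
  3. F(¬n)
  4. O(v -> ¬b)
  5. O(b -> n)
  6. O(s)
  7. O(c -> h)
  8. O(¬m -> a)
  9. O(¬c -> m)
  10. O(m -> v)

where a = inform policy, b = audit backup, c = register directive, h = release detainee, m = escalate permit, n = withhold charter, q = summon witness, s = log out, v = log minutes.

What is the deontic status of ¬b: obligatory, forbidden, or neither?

Obligatory

Premise 6 gives O(s).
Premise 2, O(h -> ¬s), contraposes to O(s -> ¬h); with O(s) we get O(¬h).
Premise 7, O(c -> h), contraposes to O(¬h -> ¬c); with O(¬h) we get O(¬c).
From O(¬c) and premise 9, O(¬c -> m), we obtain O(m).
With premise 10, O(m -> v), the K-axiom yields O(v).
Applying K to premise 4 (O(v -> ¬b)) and O(v) yields O(¬b).
Premises 1, 3, 5, 8 do not contribute to this derivation.
Hence ¬b is obligatory.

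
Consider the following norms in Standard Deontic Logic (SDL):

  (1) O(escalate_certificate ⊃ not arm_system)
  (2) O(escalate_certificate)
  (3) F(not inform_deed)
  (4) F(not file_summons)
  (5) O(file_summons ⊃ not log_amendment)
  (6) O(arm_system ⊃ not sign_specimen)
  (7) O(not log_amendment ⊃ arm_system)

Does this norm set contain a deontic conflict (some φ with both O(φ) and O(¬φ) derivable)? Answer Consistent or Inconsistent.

Premise 2 gives O(escalate_certificate).
Premise 1 is O(escalate_certificate ⊃ not arm_system); since O(escalate_certificate), deontic closure gives O(not arm_system).
Premise 7 is O(not log_amendment ⊃ arm_system); contrapositively O(not arm_system ⊃ log_amendment). Since O(not arm_system) holds, K gives O(log_amendment).
Premise 5, O(file_summons ⊃ not log_amendment), contraposes to O(log_amendment ⊃ not file_summons); with O(log_amendment) we get O(not file_summons).
However, F(not file_summons) at premise 4 amounts to O(file_summons).
We now have both O(not file_summons) and O(file_summons) — file_summons is simultaneously obligatory and forbidden, violating the D-axiom.

Inconsistent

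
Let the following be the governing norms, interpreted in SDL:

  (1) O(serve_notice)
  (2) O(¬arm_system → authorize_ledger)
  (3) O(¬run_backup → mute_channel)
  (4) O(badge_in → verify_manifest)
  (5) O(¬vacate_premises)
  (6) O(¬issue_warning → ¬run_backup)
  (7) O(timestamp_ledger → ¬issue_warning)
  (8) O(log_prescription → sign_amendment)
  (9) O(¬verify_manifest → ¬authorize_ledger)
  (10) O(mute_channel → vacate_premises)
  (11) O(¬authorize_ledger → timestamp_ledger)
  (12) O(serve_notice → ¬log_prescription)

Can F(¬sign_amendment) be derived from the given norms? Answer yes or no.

Premise 8 is O(log_prescription → sign_amendment), but O(log_prescription) is not derivable from the premises, so it does not yield O(sign_amendment).
No other premise forces O(sign_amendment). An ideal world satisfying every premise can still have ¬sign_amendment true, so F(¬sign_amendment) is not derivable.

No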